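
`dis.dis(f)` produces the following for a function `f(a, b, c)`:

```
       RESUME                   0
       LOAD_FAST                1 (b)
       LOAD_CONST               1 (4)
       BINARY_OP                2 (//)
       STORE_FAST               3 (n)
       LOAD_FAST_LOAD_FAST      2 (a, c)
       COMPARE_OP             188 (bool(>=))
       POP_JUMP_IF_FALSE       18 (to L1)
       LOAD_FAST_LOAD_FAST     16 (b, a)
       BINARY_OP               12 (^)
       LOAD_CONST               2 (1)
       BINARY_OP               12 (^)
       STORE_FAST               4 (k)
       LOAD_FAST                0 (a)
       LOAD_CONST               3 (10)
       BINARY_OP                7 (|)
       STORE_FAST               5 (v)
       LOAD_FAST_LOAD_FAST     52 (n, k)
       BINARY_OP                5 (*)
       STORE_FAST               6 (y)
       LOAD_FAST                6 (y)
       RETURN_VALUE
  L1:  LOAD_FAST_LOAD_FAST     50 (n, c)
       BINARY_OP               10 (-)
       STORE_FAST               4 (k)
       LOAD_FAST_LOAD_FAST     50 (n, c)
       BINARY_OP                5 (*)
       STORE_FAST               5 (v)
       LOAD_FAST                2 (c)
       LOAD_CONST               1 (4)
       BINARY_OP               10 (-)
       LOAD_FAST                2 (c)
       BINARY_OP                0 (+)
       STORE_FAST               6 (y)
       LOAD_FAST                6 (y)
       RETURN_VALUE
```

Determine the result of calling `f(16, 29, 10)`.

84

LOAD_FAST b → push 29. Stack: [29]
LOAD_CONST → push 4. Stack: [29, 4]
BINARY_OP // → 29 // 4 = 7. Stack: [7]
STORE_FAST n → n=7. Stack: []
LOAD_FAST_LOAD_FAST a,c → push 16,10. Stack: [16, 10]
COMPARE_OP bool(>=) → 16 vs 10 = True. Stack: [True]
POP_JUMP_IF_FALSE → pop True; no jump. Stack: []
LOAD_FAST_LOAD_FAST b,a → push 29,16. Stack: [29, 16]
BINARY_OP ^ → 29 ^ 16 = 13. Stack: [13]
LOAD_CONST → push 1. Stack: [13, 1]
BINARY_OP ^ → 13 ^ 1 = 12. Stack: [12]
STORE_FAST k → k=12. Stack: []
LOAD_FAST a → push 16. Stack: [16]
LOAD_CONST → push 10. Stack: [16, 10]
BINARY_OP | → 16 | 10 = 26. Stack: [26]
STORE_FAST v → v=26. Stack: []
LOAD_FAST_LOAD_FAST n,k → push 7,12. Stack: [7, 12]
BINARY_OP * → 7 * 12 = 84. Stack: [84]
STORE_FAST y → y=84. Stack: []
LOAD_FAST y → push 84. Stack: [84]
RETURN_VALUE → return 84.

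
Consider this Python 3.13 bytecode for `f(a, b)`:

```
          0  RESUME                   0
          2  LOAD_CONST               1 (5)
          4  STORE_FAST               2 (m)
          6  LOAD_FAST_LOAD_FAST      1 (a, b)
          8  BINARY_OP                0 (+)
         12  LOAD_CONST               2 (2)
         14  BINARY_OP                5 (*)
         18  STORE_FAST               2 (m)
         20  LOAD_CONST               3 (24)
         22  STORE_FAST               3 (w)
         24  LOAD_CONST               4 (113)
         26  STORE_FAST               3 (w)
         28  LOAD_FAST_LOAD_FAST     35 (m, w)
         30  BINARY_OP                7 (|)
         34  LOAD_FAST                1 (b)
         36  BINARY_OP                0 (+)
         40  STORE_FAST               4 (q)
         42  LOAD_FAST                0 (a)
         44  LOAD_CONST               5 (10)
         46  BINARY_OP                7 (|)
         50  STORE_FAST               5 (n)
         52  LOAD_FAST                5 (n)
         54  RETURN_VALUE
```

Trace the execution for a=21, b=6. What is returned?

31

LOAD_CONST → push 5. Stack: [5]
STORE_FAST m → m=5. Stack: []
LOAD_FAST_LOAD_FAST a,b → push 21,6. Stack: [21, 6]
BINARY_OP + → 21 + 6 = 27. Stack: [27]
LOAD_CONST → push 2. Stack: [27, 2]
BINARY_OP * → 27 * 2 = 54. Stack: [54]
STORE_FAST m → m=54. Stack: []
LOAD_CONST → push 24. Stack: [24]
STORE_FAST w → w=24. Stack: []
LOAD_CONST → push 113. Stack: [113]
STORE_FAST w → w=113. Stack: []
LOAD_FAST_LOAD_FAST m,w → push 54,113. Stack: [54, 113]
BINARY_OP | → 54 | 113 = 119. Stack: [119]
LOAD_FAST b → push 6. Stack: [119, 6]
BINARY_OP + → 119 + 6 = 125. Stack: [125]
STORE_FAST q → q=125. Stack: []
LOAD_FAST a → push 21. Stack: [21]
LOAD_CONST → push 10. Stack: [21, 10]
BINARY_OP | → 21 | 10 = 31. Stack: [31]
STORE_FAST n → n=31. Stack: []
LOAD_FAST n → push 31. Stack: [31]
RETURN_VALUE → return 31.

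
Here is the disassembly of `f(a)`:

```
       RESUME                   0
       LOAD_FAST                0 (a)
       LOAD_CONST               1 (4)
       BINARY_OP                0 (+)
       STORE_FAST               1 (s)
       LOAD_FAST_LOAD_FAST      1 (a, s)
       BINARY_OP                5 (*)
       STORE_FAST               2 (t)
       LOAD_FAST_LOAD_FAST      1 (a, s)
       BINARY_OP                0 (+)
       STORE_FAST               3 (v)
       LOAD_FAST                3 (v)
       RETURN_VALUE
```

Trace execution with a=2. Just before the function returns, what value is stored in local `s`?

LOAD_FAST a → push 2. Stack: [2]
LOAD_CONST → push 4. Stack: [2, 4]
BINARY_OP + → 2 + 4 = 6. Stack: [6]
STORE_FAST s → s=6. Stack: []
LOAD_FAST_LOAD_FAST a,s → push 2,6. Stack: [2, 6]
BINARY_OP * → 2 * 6 = 12. Stack: [12]
STORE_FAST t → t=12. Stack: []
LOAD_FAST_LOAD_FAST a,s → push 2,6. Stack: [2, 6]
BINARY_OP + → 2 + 6 = 8. Stack: [8]
STORE_FAST v → v=8. Stack: []
LOAD_FAST v → push 8. Stack: [8]
RETURN_VALUE → return 8.

6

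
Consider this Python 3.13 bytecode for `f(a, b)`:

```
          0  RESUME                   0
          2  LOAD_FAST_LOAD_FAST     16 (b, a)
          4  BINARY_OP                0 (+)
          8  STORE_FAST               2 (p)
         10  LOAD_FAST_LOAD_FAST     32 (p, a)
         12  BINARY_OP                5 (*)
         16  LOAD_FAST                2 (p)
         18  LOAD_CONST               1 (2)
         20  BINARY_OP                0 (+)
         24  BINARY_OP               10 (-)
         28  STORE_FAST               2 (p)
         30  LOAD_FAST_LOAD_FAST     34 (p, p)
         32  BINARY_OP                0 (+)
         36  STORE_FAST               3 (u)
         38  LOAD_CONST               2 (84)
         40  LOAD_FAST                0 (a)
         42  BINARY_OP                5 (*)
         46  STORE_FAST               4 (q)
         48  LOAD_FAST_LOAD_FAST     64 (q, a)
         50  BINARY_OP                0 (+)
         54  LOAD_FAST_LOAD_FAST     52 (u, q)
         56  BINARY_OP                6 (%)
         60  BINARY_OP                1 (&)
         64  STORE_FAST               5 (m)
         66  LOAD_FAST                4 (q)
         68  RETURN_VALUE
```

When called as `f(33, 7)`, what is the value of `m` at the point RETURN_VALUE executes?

LOAD_FAST_LOAD_FAST b,a → push 7,33. Stack: [7, 33]
BINARY_OP + → 7 + 33 = 40. Stack: [40]
STORE_FAST p → p=40. Stack: []
LOAD_FAST_LOAD_FAST p,a → push 40,33. Stack: [40, 33]
BINARY_OP * → 40 * 33 = 1320. Stack: [1320]
LOAD_FAST p → push 40. Stack: [1320, 40]
LOAD_CONST → push 2. Stack: [1320, 40, 2]
BINARY_OP + → 40 + 2 = 42. Stack: [1320, 42]
BINARY_OP - → 1320 - 42 = 1278. Stack: [1278]
STORE_FAST p → p=1278. Stack: []
LOAD_FAST_LOAD_FAST p,p → push 1278,1278. Stack: [1278, 1278]
BINARY_OP + → 1278 + 1278 = 2556. Stack: [2556]
STORE_FAST u → u=2556. Stack: []
LOAD_CONST → push 84. Stack: [84]
LOAD_FAST a → push 33. Stack: [84, 33]
BINARY_OP * → 84 * 33 = 2772. Stack: [2772]
STORE_FAST q → q=2772. Stack: []
LOAD_FAST_LOAD_FAST q,a → push 2772,33. Stack: [2772, 33]
BINARY_OP + → 2772 + 33 = 2805. Stack: [2805]
LOAD_FAST_LOAD_FAST u,q → push 2556,2772. Stack: [2805, 2556, 2772]
BINARY_OP % → 2556 % 2772 = 2556. Stack: [2805, 2556]
BINARY_OP & → 2805 & 2556 = 2292. Stack: [2292]
STORE_FAST m → m=2292. Stack: []
LOAD_FAST q → push 2772. Stack: [2772]
RETURN_VALUE → return 2772.

2292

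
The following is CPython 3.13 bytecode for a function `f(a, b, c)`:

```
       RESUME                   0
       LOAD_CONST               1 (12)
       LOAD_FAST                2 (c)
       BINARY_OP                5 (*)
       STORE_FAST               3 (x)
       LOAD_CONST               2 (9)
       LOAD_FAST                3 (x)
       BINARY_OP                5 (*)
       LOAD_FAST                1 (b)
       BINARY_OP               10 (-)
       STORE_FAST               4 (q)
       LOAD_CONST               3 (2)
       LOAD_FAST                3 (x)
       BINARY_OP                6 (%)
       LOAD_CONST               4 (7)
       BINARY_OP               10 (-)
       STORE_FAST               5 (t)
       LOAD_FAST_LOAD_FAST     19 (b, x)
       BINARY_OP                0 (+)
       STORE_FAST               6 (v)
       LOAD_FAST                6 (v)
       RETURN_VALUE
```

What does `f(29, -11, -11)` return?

LOAD_CONST → push 12. Stack: [12]
LOAD_FAST c → push -11. Stack: [12, -11]
BINARY_OP * → 12 * -11 = -132. Stack: [-132]
STORE_FAST x → x=-132. Stack: []
LOAD_CONST → push 9. Stack: [9]
LOAD_FAST x → push -132. Stack: [9, -132]
BINARY_OP * → 9 * -132 = -1188. Stack: [-1188]
LOAD_FAST b → push -11. Stack: [-1188, -11]
BINARY_OP - → -1188 - -11 = -1177. Stack: [-1177]
STORE_FAST q → q=-1177. Stack: []
LOAD_CONST → push 2. Stack: [2]
LOAD_FAST x → push -132. Stack: [2, -132]
BINARY_OP % → 2 % -132 = -130. Stack: [-130]
LOAD_CONST → push 7. Stack: [-130, 7]
BINARY_OP - → -130 - 7 = -137. Stack: [-137]
STORE_FAST t → t=-137. Stack: []
LOAD_FAST_LOAD_FAST b,x → push -11,-132. Stack: [-11, -132]
BINARY_OP + → -11 + -132 = -143. Stack: [-143]
STORE_FAST v → v=-143. Stack: []
LOAD_FAST v → push -143. Stack: [-143]
RETURN_VALUE → return -143.

-143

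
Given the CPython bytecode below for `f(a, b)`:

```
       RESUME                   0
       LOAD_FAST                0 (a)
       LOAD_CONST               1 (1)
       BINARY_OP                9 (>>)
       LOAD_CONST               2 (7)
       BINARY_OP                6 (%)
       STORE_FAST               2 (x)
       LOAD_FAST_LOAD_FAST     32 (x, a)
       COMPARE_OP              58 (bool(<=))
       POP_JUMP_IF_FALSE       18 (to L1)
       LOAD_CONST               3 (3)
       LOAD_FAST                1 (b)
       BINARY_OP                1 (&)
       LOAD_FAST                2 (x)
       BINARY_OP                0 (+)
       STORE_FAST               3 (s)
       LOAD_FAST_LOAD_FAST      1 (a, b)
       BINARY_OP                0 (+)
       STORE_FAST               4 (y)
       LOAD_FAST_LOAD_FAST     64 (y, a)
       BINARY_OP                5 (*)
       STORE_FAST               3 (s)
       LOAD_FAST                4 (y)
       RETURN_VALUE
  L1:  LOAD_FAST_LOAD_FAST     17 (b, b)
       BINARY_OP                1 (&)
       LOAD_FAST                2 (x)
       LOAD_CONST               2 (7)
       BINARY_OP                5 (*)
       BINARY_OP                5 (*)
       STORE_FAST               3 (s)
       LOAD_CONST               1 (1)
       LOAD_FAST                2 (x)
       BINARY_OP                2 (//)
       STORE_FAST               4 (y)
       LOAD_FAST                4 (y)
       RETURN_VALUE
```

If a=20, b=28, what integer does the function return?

LOAD_FAST a → push 20. Stack: [20]
LOAD_CONST → push 1. Stack: [20, 1]
BINARY_OP >> → 20 >> 1 = 10. Stack: [10]
LOAD_CONST → push 7. Stack: [10, 7]
BINARY_OP % → 10 % 7 = 3. Stack: [3]
STORE_FAST x → x=3. Stack: []
LOAD_FAST_LOAD_FAST x,a → push 3,20. Stack: [3, 20]
COMPARE_OP bool(<=) → 3 vs 20 = True. Stack: [True]
POP_JUMP_IF_FALSE → pop True; no jump. Stack: []
LOAD_CONST → push 3. Stack: [3]
LOAD_FAST b → push 28. Stack: [3, 28]
BINARY_OP & → 3 & 28 = 0. Stack: [0]
LOAD_FAST x → push 3. Stack: [0, 3]
BINARY_OP + → 0 + 3 = 3. Stack: [3]
STORE_FAST s → s=3. Stack: []
LOAD_FAST_LOAD_FAST a,b → push 20,28. Stack: [20, 28]
BINARY_OP + → 20 + 28 = 48. Stack: [48]
STORE_FAST y → y=48. Stack: []
LOAD_FAST_LOAD_FAST y,a → push 48,20. Stack: [48, 20]
BINARY_OP * → 48 * 20 = 960. Stack: [960]
STORE_FAST s → s=960. Stack: []
LOAD_FAST y → push 48. Stack: [48]
RETURN_VALUE → return 48.

48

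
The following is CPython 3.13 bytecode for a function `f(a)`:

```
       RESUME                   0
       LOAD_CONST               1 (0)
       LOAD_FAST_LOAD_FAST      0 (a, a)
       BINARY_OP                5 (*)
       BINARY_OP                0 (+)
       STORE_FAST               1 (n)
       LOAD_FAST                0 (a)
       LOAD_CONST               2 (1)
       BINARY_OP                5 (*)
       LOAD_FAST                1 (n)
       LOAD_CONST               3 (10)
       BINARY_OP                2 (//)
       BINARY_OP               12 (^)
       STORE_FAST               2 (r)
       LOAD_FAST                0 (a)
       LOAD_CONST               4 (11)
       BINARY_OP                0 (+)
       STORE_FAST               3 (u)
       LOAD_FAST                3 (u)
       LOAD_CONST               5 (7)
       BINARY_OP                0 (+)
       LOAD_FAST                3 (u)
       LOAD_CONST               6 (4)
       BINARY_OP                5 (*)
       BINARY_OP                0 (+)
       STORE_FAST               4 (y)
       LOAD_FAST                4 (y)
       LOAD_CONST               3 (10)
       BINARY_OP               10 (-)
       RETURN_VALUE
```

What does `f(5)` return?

LOAD_CONST → push 0. Stack: [0]
LOAD_FAST_LOAD_FAST a,a → push 5,5. Stack: [0, 5, 5]
BINARY_OP * → 5 * 5 = 25. Stack: [0, 25]
BINARY_OP + → 0 + 25 = 25. Stack: [25]
STORE_FAST n → n=25. Stack: []
LOAD_FAST a → push 5. Stack: [5]
LOAD_CONST → push 1. Stack: [5, 1]
BINARY_OP * → 5 * 1 = 5. Stack: [5]
LOAD_FAST n → push 25. Stack: [5, 25]
LOAD_CONST → push 10. Stack: [5, 25, 10]
BINARY_OP // → 25 // 10 = 2. Stack: [5, 2]
BINARY_OP ^ → 5 ^ 2 = 7. Stack: [7]
STORE_FAST r → r=7. Stack: []
LOAD_FAST a → push 5. Stack: [5]
LOAD_CONST → push 11. Stack: [5, 11]
BINARY_OP + → 5 + 11 = 16. Stack: [16]
STORE_FAST u → u=16. Stack: []
LOAD_FAST u → push 16. Stack: [16]
LOAD_CONST → push 7. Stack: [16, 7]
BINARY_OP + → 16 + 7 = 23. Stack: [23]
LOAD_FAST u → push 16. Stack: [23, 16]
LOAD_CONST → push 4. Stack: [23, 16, 4]
BINARY_OP * → 16 * 4 = 64. Stack: [23, 64]
BINARY_OP + → 23 + 64 = 87. Stack: [87]
STORE_FAST y → y=87. Stack: []
LOAD_FAST y → push 87. Stack: [87]
LOAD_CONST → push 10. Stack: [87, 10]
BINARY_OP - → 87 - 10 = 77. Stack: [77]
RETURN_VALUE → return 77.

77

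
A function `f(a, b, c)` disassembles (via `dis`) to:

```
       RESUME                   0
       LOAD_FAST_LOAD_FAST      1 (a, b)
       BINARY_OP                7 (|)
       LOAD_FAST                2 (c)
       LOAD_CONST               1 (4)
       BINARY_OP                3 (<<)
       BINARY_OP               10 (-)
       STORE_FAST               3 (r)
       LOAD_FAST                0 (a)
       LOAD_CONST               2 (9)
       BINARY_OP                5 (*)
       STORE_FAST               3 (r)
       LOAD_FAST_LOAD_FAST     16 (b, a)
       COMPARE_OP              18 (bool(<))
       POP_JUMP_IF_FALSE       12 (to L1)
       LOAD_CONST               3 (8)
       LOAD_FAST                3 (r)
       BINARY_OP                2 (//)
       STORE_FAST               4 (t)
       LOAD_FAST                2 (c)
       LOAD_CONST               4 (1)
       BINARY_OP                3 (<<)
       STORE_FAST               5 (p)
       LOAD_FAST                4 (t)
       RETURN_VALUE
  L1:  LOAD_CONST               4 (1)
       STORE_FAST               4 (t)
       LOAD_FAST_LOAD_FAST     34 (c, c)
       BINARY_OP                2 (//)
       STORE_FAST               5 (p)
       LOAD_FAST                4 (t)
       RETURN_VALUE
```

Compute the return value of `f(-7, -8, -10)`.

LOAD_FAST_LOAD_FAST a,b → push -7,-8. Stack: [-7, -8]
BINARY_OP | → -7 | -8 = -7. Stack: [-7]
LOAD_FAST c → push -10. Stack: [-7, -10]
LOAD_CONST → push 4. Stack: [-7, -10, 4]
BINARY_OP << → -10 << 4 = -160. Stack: [-7, -160]
BINARY_OP - → -7 - -160 = 153. Stack: [153]
STORE_FAST r → r=153. Stack: []
LOAD_FAST a → push -7. Stack: [-7]
LOAD_CONST → push 9. Stack: [-7, 9]
BINARY_OP * → -7 * 9 = -63. Stack: [-63]
STORE_FAST r → r=-63. Stack: []
LOAD_FAST_LOAD_FAST b,a → push -8,-7. Stack: [-8, -7]
COMPARE_OP bool(<) → -8 vs -7 = True. Stack: [True]
POP_JUMP_IF_FALSE → pop True; no jump. Stack: []
LOAD_CONST → push 8. Stack: [8]
LOAD_FAST r → push -63. Stack: [8, -63]
BINARY_OP // → 8 // -63 = -1. Stack: [-1]
STORE_FAST t → t=-1. Stack: []
LOAD_FAST c → push -10. Stack: [-10]
LOAD_CONST → push 1. Stack: [-10, 1]
BINARY_OP << → -10 << 1 = -20. Stack: [-20]
STORE_FAST p → p=-20. Stack: []
LOAD_FAST t → push -1. Stack: [-1]
RETURN_VALUE → return -1.

-1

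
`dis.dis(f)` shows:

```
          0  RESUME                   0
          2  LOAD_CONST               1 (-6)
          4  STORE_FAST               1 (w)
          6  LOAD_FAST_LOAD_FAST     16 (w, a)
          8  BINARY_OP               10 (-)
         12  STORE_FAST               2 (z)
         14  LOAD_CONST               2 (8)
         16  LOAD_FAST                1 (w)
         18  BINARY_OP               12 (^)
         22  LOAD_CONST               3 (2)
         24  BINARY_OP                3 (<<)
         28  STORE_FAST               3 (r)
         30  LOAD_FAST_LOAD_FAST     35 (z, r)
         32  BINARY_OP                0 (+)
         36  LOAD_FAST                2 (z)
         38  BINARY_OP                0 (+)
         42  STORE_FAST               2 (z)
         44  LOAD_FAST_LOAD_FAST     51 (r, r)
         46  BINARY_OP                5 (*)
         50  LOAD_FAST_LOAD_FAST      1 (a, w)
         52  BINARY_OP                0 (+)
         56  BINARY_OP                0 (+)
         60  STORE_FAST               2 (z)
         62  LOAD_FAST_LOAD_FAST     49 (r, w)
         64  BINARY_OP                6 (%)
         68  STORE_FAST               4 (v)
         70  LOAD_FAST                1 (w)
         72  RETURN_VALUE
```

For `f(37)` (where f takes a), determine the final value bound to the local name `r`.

LOAD_CONST → push -6. Stack: [-6]
STORE_FAST w → w=-6. Stack: []
LOAD_FAST_LOAD_FAST w,a → push -6,37. Stack: [-6, 37]
BINARY_OP - → -6 - 37 = -43. Stack: [-43]
STORE_FAST z → z=-43. Stack: []
LOAD_CONST → push 8. Stack: [8]
LOAD_FAST w → push -6. Stack: [8, -6]
BINARY_OP ^ → 8 ^ -6 = -14. Stack: [-14]
LOAD_CONST → push 2. Stack: [-14, 2]
BINARY_OP << → -14 << 2 = -56. Stack: [-56]
STORE_FAST r → r=-56. Stack: []
LOAD_FAST_LOAD_FAST z,r → push -43,-56. Stack: [-43, -56]
BINARY_OP + → -43 + -56 = -99. Stack: [-99]
LOAD_FAST z → push -43. Stack: [-99, -43]
BINARY_OP + → -99 + -43 = -142. Stack: [-142]
STORE_FAST z → z=-142. Stack: []
LOAD_FAST_LOAD_FAST r,r → push -56,-56. Stack: [-56, -56]
BINARY_OP * → -56 * -56 = 3136. Stack: [3136]
LOAD_FAST_LOAD_FAST a,w → push 37,-6. Stack: [3136, 37, -6]
BINARY_OP + → 37 + -6 = 31. Stack: [3136, 31]
BINARY_OP + → 3136 + 31 = 3167. Stack: [3167]
STORE_FAST z → z=3167. Stack: []
LOAD_FAST_LOAD_FAST r,w → push -56,-6. Stack: [-56, -6]
BINARY_OP % → -56 % -6 = -2. Stack: [-2]
STORE_FAST v → v=-2. Stack: []
LOAD_FAST w → push -6. Stack: [-6]
RETURN_VALUE → return -6.

-56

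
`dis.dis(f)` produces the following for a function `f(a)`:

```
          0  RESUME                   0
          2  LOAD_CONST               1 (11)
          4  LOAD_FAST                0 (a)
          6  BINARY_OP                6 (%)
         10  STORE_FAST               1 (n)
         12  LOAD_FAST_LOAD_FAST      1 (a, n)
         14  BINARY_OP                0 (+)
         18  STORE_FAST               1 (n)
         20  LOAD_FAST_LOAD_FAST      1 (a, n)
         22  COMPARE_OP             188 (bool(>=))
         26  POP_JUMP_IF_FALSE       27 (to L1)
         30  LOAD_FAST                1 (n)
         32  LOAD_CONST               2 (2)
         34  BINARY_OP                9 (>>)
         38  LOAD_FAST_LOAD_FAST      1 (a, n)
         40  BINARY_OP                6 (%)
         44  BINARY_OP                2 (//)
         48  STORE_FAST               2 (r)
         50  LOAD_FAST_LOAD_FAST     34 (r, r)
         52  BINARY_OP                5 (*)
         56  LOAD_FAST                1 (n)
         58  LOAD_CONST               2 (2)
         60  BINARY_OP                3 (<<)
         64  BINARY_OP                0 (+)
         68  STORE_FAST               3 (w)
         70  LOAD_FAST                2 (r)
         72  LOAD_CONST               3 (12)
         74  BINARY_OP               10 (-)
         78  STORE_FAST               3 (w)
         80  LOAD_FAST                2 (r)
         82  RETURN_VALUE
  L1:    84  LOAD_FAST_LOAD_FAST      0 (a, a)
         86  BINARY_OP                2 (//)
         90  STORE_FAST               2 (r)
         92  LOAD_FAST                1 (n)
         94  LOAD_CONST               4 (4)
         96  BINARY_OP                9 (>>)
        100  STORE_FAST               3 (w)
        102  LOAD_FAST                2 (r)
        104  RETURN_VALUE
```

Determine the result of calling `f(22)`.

1

LOAD_CONST → push 11. Stack: [11]
LOAD_FAST a → push 22. Stack: [11, 22]
BINARY_OP % → 11 % 22 = 11. Stack: [11]
STORE_FAST n → n=11. Stack: []
LOAD_FAST_LOAD_FAST a,n → push 22,11. Stack: [22, 11]
BINARY_OP + → 22 + 11 = 33. Stack: [33]
STORE_FAST n → n=33. Stack: []
LOAD_FAST_LOAD_FAST a,n → push 22,33. Stack: [22, 33]
COMPARE_OP bool(>=) → 22 vs 33 = False. Stack: [False]
POP_JUMP_IF_FALSE → pop False; jump. Stack: []
LOAD_FAST_LOAD_FAST a,a → push 22,22. Stack: [22, 22]
BINARY_OP // → 22 // 22 = 1. Stack: [1]
STORE_FAST r → r=1. Stack: []
LOAD_FAST n → push 33. Stack: [33]
LOAD_CONST → push 4. Stack: [33, 4]
BINARY_OP >> → 33 >> 4 = 2. Stack: [2]
STORE_FAST w → w=2. Stack: []
LOAD_FAST r → push 1. Stack: [1]
RETURN_VALUE → return 1.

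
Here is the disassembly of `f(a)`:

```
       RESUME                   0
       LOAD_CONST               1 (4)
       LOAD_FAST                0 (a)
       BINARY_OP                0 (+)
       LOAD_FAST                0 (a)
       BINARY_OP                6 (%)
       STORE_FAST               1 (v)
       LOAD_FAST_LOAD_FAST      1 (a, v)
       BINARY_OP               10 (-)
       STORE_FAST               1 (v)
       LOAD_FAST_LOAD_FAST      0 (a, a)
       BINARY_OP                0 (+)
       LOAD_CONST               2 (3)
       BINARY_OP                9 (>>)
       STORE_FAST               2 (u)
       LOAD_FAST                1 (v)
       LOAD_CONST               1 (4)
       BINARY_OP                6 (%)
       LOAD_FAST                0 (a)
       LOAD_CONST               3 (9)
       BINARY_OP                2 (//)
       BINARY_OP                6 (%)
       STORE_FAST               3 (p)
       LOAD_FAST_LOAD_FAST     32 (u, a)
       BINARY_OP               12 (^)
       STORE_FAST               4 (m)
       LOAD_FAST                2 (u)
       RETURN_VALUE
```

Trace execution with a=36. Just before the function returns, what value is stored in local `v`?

32

LOAD_CONST → push 4. Stack: [4]
LOAD_FAST a → push 36. Stack: [4, 36]
BINARY_OP + → 4 + 36 = 40. Stack: [40]
LOAD_FAST a → push 36. Stack: [40, 36]
BINARY_OP % → 40 % 36 = 4. Stack: [4]
STORE_FAST v → v=4. Stack: []
LOAD_FAST_LOAD_FAST a,v → push 36,4. Stack: [36, 4]
BINARY_OP - → 36 - 4 = 32. Stack: [32]
STORE_FAST v → v=32. Stack: []
LOAD_FAST_LOAD_FAST a,a → push 36,36. Stack: [36, 36]
BINARY_OP + → 36 + 36 = 72. Stack: [72]
LOAD_CONST → push 3. Stack: [72, 3]
BINARY_OP >> → 72 >> 3 = 9. Stack: [9]
STORE_FAST u → u=9. Stack: []
LOAD_FAST v → push 32. Stack: [32]
LOAD_CONST → push 4. Stack: [32, 4]
BINARY_OP % → 32 % 4 = 0. Stack: [0]
LOAD_FAST a → push 36. Stack: [0, 36]
LOAD_CONST → push 9. Stack: [0, 36, 9]
BINARY_OP // → 36 // 9 = 4. Stack: [0, 4]
BINARY_OP % → 0 % 4 = 0. Stack: [0]
STORE_FAST p → p=0. Stack: []
LOAD_FAST_LOAD_FAST u,a → push 9,36. Stack: [9, 36]
BINARY_OP ^ → 9 ^ 36 = 45. Stack: [45]
STORE_FAST m → m=45. Stack: []
LOAD_FAST u → push 9. Stack: [9]
RETURN_VALUE → return 9.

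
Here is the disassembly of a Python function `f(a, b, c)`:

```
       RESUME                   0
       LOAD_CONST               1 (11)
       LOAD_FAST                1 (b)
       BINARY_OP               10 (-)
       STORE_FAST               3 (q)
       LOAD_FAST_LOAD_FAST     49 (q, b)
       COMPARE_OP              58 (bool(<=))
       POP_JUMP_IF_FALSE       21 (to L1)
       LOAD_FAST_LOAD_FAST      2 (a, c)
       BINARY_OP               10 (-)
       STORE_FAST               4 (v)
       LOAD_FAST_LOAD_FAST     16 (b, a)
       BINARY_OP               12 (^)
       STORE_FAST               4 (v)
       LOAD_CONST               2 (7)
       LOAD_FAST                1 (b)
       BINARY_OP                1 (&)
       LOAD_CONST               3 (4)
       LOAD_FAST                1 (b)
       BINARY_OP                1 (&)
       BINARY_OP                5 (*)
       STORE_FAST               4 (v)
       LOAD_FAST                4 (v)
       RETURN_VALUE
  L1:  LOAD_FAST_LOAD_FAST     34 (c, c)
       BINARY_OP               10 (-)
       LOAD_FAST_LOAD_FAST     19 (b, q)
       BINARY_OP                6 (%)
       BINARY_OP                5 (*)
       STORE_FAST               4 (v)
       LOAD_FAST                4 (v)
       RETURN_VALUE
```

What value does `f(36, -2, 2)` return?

0

LOAD_CONST → push 11. Stack: [11]
LOAD_FAST b → push -2. Stack: [11, -2]
BINARY_OP - → 11 - -2 = 13. Stack: [13]
STORE_FAST q → q=13. Stack: []
LOAD_FAST_LOAD_FAST q,b → push 13,-2. Stack: [13, -2]
COMPARE_OP bool(<=) → 13 vs -2 = False. Stack: [False]
POP_JUMP_IF_FALSE → pop False; jump. Stack: []
LOAD_FAST_LOAD_FAST c,c → push 2,2. Stack: [2, 2]
BINARY_OP - → 2 - 2 = 0. Stack: [0]
LOAD_FAST_LOAD_FAST b,q → push -2,13. Stack: [0, -2, 13]
BINARY_OP % → -2 % 13 = 11. Stack: [0, 11]
BINARY_OP * → 0 * 11 = 0. Stack: [0]
STORE_FAST v → v=0. Stack: []
LOAD_FAST v → push 0. Stack: [0]
RETURN_VALUE → return 0.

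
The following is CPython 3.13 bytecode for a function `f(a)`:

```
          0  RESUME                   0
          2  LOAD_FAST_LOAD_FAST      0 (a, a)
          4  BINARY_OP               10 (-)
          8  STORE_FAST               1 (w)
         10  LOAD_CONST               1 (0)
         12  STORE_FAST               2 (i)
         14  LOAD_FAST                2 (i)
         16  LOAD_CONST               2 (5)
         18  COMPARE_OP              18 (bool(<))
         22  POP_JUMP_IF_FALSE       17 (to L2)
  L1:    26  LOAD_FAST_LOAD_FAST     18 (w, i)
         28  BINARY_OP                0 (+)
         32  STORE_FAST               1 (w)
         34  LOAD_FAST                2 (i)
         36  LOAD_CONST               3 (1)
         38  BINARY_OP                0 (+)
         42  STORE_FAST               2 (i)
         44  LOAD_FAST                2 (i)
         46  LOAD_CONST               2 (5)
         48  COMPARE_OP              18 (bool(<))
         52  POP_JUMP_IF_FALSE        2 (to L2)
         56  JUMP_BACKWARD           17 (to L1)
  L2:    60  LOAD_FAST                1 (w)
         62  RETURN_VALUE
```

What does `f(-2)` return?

10

LOAD_FAST_LOAD_FAST a,a → push -2,-2. Stack: [-2, -2]
BINARY_OP - → -2 - -2 = 0. Stack: [0]
STORE_FAST w → w=0. Stack: []
LOAD_CONST → push 0. Stack: [0]
STORE_FAST i → i=0. Stack: []
LOAD_FAST i → push 0. Stack: [0]
LOAD_CONST → push 5. Stack: [0, 5]
COMPARE_OP bool(<) → 0 vs 5 = True. Stack: [True]
POP_JUMP_IF_FALSE → pop True; no jump. Stack: []
LOAD_FAST_LOAD_FAST w,i → push 0,0. Stack: [0, 0]
BINARY_OP + → 0 + 0 = 0. Stack: [0]
STORE_FAST w → w=0. Stack: []
LOAD_FAST i → push 0. Stack: [0]
LOAD_CONST → push 1. Stack: [0, 1]
BINARY_OP + → 0 + 1 = 1. Stack: [1]
STORE_FAST i → i=1. Stack: []
LOAD_FAST i → push 1. Stack: [1]
LOAD_CONST → push 5. Stack: [1, 5]
COMPARE_OP bool(<) → 1 vs 5 = True. Stack: [True]
POP_JUMP_IF_FALSE → pop True; no jump. Stack: []
LOAD_FAST_LOAD_FAST w,i → push 0,1. Stack: [0, 1]
BINARY_OP + → 0 + 1 = 1. Stack: [1]
STORE_FAST w → w=1. Stack: []
LOAD_FAST i → push 1. Stack: [1]
LOAD_CONST → push 1. Stack: [1, 1]
BINARY_OP + → 1 + 1 = 2. Stack: [2]
STORE_FAST i → i=2. Stack: []
LOAD_FAST i → push 2. Stack: [2]
LOAD_CONST → push 5. Stack: [2, 5]
COMPARE_OP bool(<) → 2 vs 5 = True. Stack: [True]
POP_JUMP_IF_FALSE → pop True; no jump. Stack: []
LOAD_FAST_LOAD_FAST w,i → push 1,2. Stack: [1, 2]
BINARY_OP + → 1 + 2 = 3. Stack: [3]
STORE_FAST w → w=3. Stack: []
LOAD_FAST i → push 2. Stack: [2]
LOAD_CONST → push 1. Stack: [2, 1]
BINARY_OP + → 2 + 1 = 3. Stack: [3]
STORE_FAST i → i=3. Stack: []
LOAD_FAST i → push 3. Stack: [3]
LOAD_CONST → push 5. Stack: [3, 5]
COMPARE_OP bool(<) → 3 vs 5 = True. Stack: [True]
POP_JUMP_IF_FALSE → pop True; no jump. Stack: []
LOAD_FAST_LOAD_FAST w,i → push 3,3. Stack: [3, 3]
BINARY_OP + → 3 + 3 = 6. Stack: [6]
STORE_FAST w → w=6. Stack: []
LOAD_FAST i → push 3. Stack: [3]
LOAD_CONST → push 1. Stack: [3, 1]
BINARY_OP + → 3 + 1 = 4. Stack: [4]
STORE_FAST i → i=4. Stack: []
LOAD_FAST i → push 4. Stack: [4]
LOAD_CONST → push 5. Stack: [4, 5]
COMPARE_OP bool(<) → 4 vs 5 = True. Stack: [True]
POP_JUMP_IF_FALSE → pop True; no jump. Stack: []
LOAD_FAST_LOAD_FAST w,i → push 6,4. Stack: [6, 4]
BINARY_OP + → 6 + 4 = 10. Stack: [10]
STORE_FAST w → w=10. Stack: []
LOAD_FAST i → push 4. Stack: [4]
LOAD_CONST → push 1. Stack: [4, 1]
BINARY_OP + → 4 + 1 = 5. Stack: [5]
STORE_FAST i → i=5. Stack: []
LOAD_FAST i → push 5. Stack: [5]
LOAD_CONST → push 5. Stack: [5, 5]
COMPARE_OP bool(<) → 5 vs 5 = False. Stack: [False]
POP_JUMP_IF_FALSE → pop False; jump. Stack: []
LOAD_FAST w → push 10. Stack: [10]
RETURN_VALUE → return 10.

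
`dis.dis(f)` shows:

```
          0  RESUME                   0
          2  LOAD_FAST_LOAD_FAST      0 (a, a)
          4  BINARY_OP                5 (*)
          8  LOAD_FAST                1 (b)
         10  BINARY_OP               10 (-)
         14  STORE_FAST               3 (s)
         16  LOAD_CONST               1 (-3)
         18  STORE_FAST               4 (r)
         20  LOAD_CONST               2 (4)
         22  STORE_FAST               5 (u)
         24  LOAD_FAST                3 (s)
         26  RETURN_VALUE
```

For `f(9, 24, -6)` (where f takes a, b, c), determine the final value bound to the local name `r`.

LOAD_FAST_LOAD_FAST a,a → push 9,9. Stack: [9, 9]
BINARY_OP * → 9 * 9 = 81. Stack: [81]
LOAD_FAST b → push 24. Stack: [81, 24]
BINARY_OP - → 81 - 24 = 57. Stack: [57]
STORE_FAST s → s=57. Stack: []
LOAD_CONST → push -3. Stack: [-3]
STORE_FAST r → r=-3. Stack: []
LOAD_CONST → push 4. Stack: [4]
STORE_FAST u → u=4. Stack: []
LOAD_FAST s → push 57. Stack: [57]
RETURN_VALUE → return 57.

-3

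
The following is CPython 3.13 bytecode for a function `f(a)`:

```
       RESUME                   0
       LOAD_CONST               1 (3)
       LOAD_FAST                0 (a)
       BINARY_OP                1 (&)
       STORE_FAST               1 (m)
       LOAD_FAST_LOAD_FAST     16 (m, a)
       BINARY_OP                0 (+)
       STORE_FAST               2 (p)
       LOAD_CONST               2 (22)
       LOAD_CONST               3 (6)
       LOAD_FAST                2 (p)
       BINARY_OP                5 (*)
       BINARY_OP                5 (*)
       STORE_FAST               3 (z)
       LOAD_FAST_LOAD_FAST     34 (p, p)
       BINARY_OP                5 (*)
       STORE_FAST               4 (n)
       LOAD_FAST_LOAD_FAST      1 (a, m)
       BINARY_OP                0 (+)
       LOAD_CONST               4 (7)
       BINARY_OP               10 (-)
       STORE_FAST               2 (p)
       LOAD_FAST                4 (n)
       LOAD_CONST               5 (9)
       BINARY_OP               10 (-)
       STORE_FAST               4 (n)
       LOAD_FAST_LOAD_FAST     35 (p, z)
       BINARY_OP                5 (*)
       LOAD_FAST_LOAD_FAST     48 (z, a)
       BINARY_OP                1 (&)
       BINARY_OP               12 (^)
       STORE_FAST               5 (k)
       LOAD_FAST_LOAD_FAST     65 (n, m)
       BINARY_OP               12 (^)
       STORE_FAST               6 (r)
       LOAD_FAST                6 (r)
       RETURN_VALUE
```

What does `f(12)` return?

LOAD_CONST → push 3. Stack: [3]
LOAD_FAST a → push 12. Stack: [3, 12]
BINARY_OP & → 3 & 12 = 0. Stack: [0]
STORE_FAST m → m=0. Stack: []
LOAD_FAST_LOAD_FAST m,a → push 0,12. Stack: [0, 12]
BINARY_OP + → 0 + 12 = 12. Stack: [12]
STORE_FAST p → p=12. Stack: []
LOAD_CONST → push 22. Stack: [22]
LOAD_CONST → push 6. Stack: [22, 6]
LOAD_FAST p → push 12. Stack: [22, 6, 12]
BINARY_OP * → 6 * 12 = 72. Stack: [22, 72]
BINARY_OP * → 22 * 72 = 1584. Stack: [1584]
STORE_FAST z → z=1584. Stack: []
LOAD_FAST_LOAD_FAST p,p → push 12,12. Stack: [12, 12]
BINARY_OP * → 12 * 12 = 144. Stack: [144]
STORE_FAST n → n=144. Stack: []
LOAD_FAST_LOAD_FAST a,m → push 12,0. Stack: [12, 0]
BINARY_OP + → 12 + 0 = 12. Stack: [12]
LOAD_CONST → push 7. Stack: [12, 7]
BINARY_OP - → 12 - 7 = 5. Stack: [5]
STORE_FAST p → p=5. Stack: []
LOAD_FAST n → push 144. Stack: [144]
LOAD_CONST → push 9. Stack: [144, 9]
BINARY_OP - → 144 - 9 = 135. Stack: [135]
STORE_FAST n → n=135. Stack: []
LOAD_FAST_LOAD_FAST p,z → push 5,1584. Stack: [5, 1584]
BINARY_OP * → 5 * 1584 = 7920. Stack: [7920]
LOAD_FAST_LOAD_FAST z,a → push 1584,12. Stack: [7920, 1584, 12]
BINARY_OP & → 1584 & 12 = 0. Stack: [7920, 0]
BINARY_OP ^ → 7920 ^ 0 = 7920. Stack: [7920]
STORE_FAST k → k=7920. Stack: []
LOAD_FAST_LOAD_FAST n,m → push 135,0. Stack: [135, 0]
BINARY_OP ^ → 135 ^ 0 = 135. Stack: [135]
STORE_FAST r → r=135. Stack: []
LOAD_FAST r → push 135. Stack: [135]
RETURN_VALUE → return 135.

135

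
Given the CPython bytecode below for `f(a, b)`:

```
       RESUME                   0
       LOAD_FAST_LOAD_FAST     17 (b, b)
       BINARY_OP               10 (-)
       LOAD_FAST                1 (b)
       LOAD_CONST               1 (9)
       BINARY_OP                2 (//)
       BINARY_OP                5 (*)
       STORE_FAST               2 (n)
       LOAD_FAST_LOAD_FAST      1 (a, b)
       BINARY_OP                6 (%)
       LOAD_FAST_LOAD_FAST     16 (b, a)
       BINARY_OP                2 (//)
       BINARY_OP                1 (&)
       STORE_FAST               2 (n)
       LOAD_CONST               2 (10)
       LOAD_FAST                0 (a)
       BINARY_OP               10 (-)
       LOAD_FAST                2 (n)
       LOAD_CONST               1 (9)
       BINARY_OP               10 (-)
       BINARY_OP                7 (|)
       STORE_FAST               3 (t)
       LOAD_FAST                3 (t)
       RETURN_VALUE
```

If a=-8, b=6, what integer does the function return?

-5

LOAD_FAST_LOAD_FAST b,b → push 6,6. Stack: [6, 6]
BINARY_OP - → 6 - 6 = 0. Stack: [0]
LOAD_FAST b → push 6. Stack: [0, 6]
LOAD_CONST → push 9. Stack: [0, 6, 9]
BINARY_OP // → 6 // 9 = 0. Stack: [0, 0]
BINARY_OP * → 0 * 0 = 0. Stack: [0]
STORE_FAST n → n=0. Stack: []
LOAD_FAST_LOAD_FAST a,b → push -8,6. Stack: [-8, 6]
BINARY_OP % → -8 % 6 = 4. Stack: [4]
LOAD_FAST_LOAD_FAST b,a → push 6,-8. Stack: [4, 6, -8]
BINARY_OP // → 6 // -8 = -1. Stack: [4, -1]
BINARY_OP & → 4 & -1 = 4. Stack: [4]
STORE_FAST n → n=4. Stack: []
LOAD_CONST → push 10. Stack: [10]
LOAD_FAST a → push -8. Stack: [10, -8]
BINARY_OP - → 10 - -8 = 18. Stack: [18]
LOAD_FAST n → push 4. Stack: [18, 4]
LOAD_CONST → push 9. Stack: [18, 4, 9]
BINARY_OP - → 4 - 9 = -5. Stack: [18, -5]
BINARY_OP | → 18 | -5 = -5. Stack: [-5]
STORE_FAST t → t=-5. Stack: []
LOAD_FAST t → push -5. Stack: [-5]
RETURN_VALUE → return -5.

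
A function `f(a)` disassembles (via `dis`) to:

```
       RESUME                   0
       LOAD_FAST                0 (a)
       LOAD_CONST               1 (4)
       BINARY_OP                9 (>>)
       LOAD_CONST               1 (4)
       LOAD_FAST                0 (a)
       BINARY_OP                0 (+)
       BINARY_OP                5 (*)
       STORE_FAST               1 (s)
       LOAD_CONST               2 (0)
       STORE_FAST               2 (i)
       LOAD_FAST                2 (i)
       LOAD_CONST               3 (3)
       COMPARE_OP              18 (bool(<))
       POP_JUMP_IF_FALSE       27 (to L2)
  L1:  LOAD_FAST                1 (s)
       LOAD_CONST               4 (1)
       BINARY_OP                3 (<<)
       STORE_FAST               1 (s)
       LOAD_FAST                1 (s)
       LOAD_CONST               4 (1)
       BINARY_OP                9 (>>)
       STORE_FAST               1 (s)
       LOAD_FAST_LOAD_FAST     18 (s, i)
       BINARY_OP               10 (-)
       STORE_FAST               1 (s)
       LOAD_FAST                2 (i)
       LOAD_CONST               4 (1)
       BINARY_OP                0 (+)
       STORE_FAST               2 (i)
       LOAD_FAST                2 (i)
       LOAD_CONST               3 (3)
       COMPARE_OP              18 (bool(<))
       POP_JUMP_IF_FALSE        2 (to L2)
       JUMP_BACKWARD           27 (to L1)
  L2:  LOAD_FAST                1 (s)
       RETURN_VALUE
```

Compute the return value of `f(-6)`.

LOAD_FAST a → push -6
LOAD_CONST → push 4
BINARY_OP >> → -6 >> 4 = -1
LOAD_CONST → push 4
LOAD_FAST a → push -6
BINARY_OP + → 4 + -6 = -2
BINARY_OP * → -1 * -2 = 2
STORE_FAST s → s=2
LOAD_CONST → push 0
STORE_FAST i → i=0
LOAD_FAST i → push 0
LOAD_CONST → push 3
COMPARE_OP bool(<) → 0 vs 3 = True
POP_JUMP_IF_FALSE → pop True; no jump
LOAD_FAST s → push 2
LOAD_CONST → push 1
BINARY_OP << → 2 << 1 = 4
STORE_FAST s → s=4
LOAD_FAST s → push 4
LOAD_CONST → push 1
BINARY_OP >> → 4 >> 1 = 2
STORE_FAST s → s=2
LOAD_FAST_LOAD_FAST s,i → push 2,0
BINARY_OP - → 2 - 0 = 2
STORE_FAST s → s=2
LOAD_FAST i → push 0
LOAD_CONST → push 1
BINARY_OP + → 0 + 1 = 1
STORE_FAST i → i=1
LOAD_FAST i → push 1
LOAD_CONST → push 3
COMPARE_OP bool(<) → 1 vs 3 = True
POP_JUMP_IF_FALSE → pop True; no jump
LOAD_FAST s → push 2
LOAD_CONST → push 1
BINARY_OP << → 2 << 1 = 4
STORE_FAST s → s=4
LOAD_FAST s → push 4
LOAD_CONST → push 1
BINARY_OP >> → 4 >> 1 = 2
STORE_FAST s → s=2
LOAD_FAST_LOAD_FAST s,i → push 2,1
BINARY_OP - → 2 - 1 = 1
STORE_FAST s → s=1
LOAD_FAST i → push 1
LOAD_CONST → push 1
BINARY_OP + → 1 + 1 = 2
STORE_FAST i → i=2
LOAD_FAST i → push 2
LOAD_CONST → push 3
COMPARE_OP bool(<) → 2 vs 3 = True
POP_JUMP_IF_FALSE → pop True; no jump
LOAD_FAST s → push 1
LOAD_CONST → push 1
BINARY_OP << → 1 << 1 = 2
STORE_FAST s → s=2
LOAD_FAST s → push 2
LOAD_CONST → push 1
BINARY_OP >> → 2 >> 1 = 1
STORE_FAST s → s=1
LOAD_FAST_LOAD_FAST s,i → push 1,2
BINARY_OP - → 1 - 2 = -1
STORE_FAST s → s=-1
LOAD_FAST i → push 2
LOAD_CONST → push 1
BINARY_OP + → 2 + 1 = 3
STORE_FAST i → i=3
LOAD_FAST i → push 3
LOAD_CONST → push 3
COMPARE_OP bool(<) → 3 vs 3 = False
POP_JUMP_IF_FALSE → pop False; jump
LOAD_FAST s → push -1
RETURN_VALUE → return -1.

-1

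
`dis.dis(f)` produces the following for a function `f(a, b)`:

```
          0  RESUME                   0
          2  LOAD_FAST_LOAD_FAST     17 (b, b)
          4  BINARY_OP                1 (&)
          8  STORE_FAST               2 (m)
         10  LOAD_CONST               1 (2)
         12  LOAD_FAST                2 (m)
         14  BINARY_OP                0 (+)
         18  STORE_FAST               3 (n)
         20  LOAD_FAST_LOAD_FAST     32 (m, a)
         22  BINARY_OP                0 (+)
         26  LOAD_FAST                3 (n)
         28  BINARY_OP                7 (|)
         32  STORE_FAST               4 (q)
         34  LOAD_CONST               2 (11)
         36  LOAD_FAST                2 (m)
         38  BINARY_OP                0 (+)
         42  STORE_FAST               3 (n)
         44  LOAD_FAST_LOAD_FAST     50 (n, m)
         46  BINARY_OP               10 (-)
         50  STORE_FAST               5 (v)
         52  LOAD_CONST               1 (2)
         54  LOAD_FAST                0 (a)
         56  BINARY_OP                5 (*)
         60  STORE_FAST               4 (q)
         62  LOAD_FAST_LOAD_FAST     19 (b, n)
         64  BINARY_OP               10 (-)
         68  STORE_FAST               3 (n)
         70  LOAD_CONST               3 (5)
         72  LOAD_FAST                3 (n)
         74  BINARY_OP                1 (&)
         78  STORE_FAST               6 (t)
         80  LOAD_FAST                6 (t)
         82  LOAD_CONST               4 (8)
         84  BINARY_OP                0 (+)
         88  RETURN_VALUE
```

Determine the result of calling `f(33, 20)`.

LOAD_FAST_LOAD_FAST b,b → push 20,20. Stack: [20, 20]
BINARY_OP & → 20 & 20 = 20. Stack: [20]
STORE_FAST m → m=20. Stack: []
LOAD_CONST → push 2. Stack: [2]
LOAD_FAST m → push 20. Stack: [2, 20]
BINARY_OP + → 2 + 20 = 22. Stack: [22]
STORE_FAST n → n=22. Stack: []
LOAD_FAST_LOAD_FAST m,a → push 20,33. Stack: [20, 33]
BINARY_OP + → 20 + 33 = 53. Stack: [53]
LOAD_FAST n → push 22. Stack: [53, 22]
BINARY_OP | → 53 | 22 = 55. Stack: [55]
STORE_FAST q → q=55. Stack: []
LOAD_CONST → push 11. Stack: [11]
LOAD_FAST m → push 20. Stack: [11, 20]
BINARY_OP + → 11 + 20 = 31. Stack: [31]
STORE_FAST n → n=31. Stack: []
LOAD_FAST_LOAD_FAST n,m → push 31,20. Stack: [31, 20]
BINARY_OP - → 31 - 20 = 11. Stack: [11]
STORE_FAST v → v=11. Stack: []
LOAD_CONST → push 2. Stack: [2]
LOAD_FAST a → push 33. Stack: [2, 33]
BINARY_OP * → 2 * 33 = 66. Stack: [66]
STORE_FAST q → q=66. Stack: []
LOAD_FAST_LOAD_FAST b,n → push 20,31. Stack: [20, 31]
BINARY_OP - → 20 - 31 = -11. Stack: [-11]
STORE_FAST n → n=-11. Stack: []
LOAD_CONST → push 5. Stack: [5]
LOAD_FAST n → push -11. Stack: [5, -11]
BINARY_OP & → 5 & -11 = 5. Stack: [5]
STORE_FAST t → t=5. Stack: []
LOAD_FAST t → push 5. Stack: [5]
LOAD_CONST → push 8. Stack: [5, 8]
BINARY_OP + → 5 + 8 = 13. Stack: [13]
RETURN_VALUE → return 13.

13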